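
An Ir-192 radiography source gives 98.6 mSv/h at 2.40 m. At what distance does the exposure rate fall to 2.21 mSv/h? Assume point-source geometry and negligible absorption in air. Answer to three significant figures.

16.0 m

By the inverse-square law, d₂ = d₁·√(I₁/I₂).
I₁/I₂ = 98.6/2.21 = 44.62, so d₂ = 2.40 × √44.62 = 16.03 m.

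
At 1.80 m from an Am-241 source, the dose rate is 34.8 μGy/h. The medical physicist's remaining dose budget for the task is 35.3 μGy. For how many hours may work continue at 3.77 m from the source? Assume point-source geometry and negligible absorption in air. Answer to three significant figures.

4.45 h

Intensity scales as (d₁/d₂)², so rate at 3.77 m:
(1.80/3.77)² = 0.2280, so 34.8 × 0.2280 = 7.934 μGy/h.
Stay time = 35.3 μGy ÷ 7.934 μGy/h = 4.449 h.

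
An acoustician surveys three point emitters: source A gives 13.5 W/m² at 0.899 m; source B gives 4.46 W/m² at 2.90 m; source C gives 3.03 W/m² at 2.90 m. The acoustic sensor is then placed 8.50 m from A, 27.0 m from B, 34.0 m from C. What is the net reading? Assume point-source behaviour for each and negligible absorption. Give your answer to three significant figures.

0.225 W/m²

By superposition, sum each source's inverse-square contribution:
A: 13.5 × (0.899/8.50)² = 0.1510 W/m²
B: 4.46 × (2.90/27.0)² = 0.05145 W/m²
C: 3.03 × (2.90/34.0)² = 0.02204 W/m²
Total = 0.1510 + 0.05145 + 0.02204 = 0.2245 W/m².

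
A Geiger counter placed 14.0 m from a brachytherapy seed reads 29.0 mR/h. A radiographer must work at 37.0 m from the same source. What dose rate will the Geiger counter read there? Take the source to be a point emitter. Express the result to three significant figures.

Using I₁d₁² = I₂d₂², scaling from 14.0 m to 37.0 m:
29.0 × (14.0/37.0)² = 29.0 × 0.1432 = 4.153 mR/h.

4.15 mR/h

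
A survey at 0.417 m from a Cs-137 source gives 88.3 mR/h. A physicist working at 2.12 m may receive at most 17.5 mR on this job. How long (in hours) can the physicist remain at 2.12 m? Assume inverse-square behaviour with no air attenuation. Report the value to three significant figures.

5.12 h

Applying the 1/r² law, rate at 2.12 m:
(0.417/2.12)² = 0.03869, so 88.3 × 0.03869 = 3.416 mR/h.
Stay time = 17.5 mR ÷ 3.416 mR/h = 5.123 h.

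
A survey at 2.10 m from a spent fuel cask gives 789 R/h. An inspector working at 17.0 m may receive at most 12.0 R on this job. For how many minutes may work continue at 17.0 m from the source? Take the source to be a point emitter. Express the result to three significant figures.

Since intensity falls as 1/r², rate at 17.0 m:
789 × (2.10/17.0)² = 789 × 0.01526 = 12.04 R/h.
Stay time = 12.0 R ÷ 12.04 R/h = 0.9967 h = 59.80 min.

59.8 min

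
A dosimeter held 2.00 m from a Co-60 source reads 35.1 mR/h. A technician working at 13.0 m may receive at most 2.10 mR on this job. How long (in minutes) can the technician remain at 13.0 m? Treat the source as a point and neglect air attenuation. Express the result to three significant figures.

Intensity scales as (d₁/d₂)², so rate at 13.0 m:
35.1 × (2.00/13.0)² = 35.1 × 0.02367 = 0.8308 mR/h.
Stay time = 2.10 mR ÷ 0.8308 mR/h = 2.528 h = 151.7 min.

152 min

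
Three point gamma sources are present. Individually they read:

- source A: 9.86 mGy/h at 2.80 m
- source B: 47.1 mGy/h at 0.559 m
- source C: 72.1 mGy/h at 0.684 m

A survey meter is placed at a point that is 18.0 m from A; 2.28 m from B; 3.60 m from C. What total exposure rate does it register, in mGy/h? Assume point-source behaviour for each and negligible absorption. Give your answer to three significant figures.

5.67 mGy/h

Each source contributes Iᵢ·(dᵢ/rᵢ)²; contributions add.
A: 9.86 × (2.80/18.0)² = 0.2386 mGy/h
B: 47.1 × (0.559/2.28)² = 2.831 mGy/h
C: 72.1 × (0.684/3.60)² = 2.603 mGy/h
Total = 0.2386 + 2.831 + 2.603 = 5.673 mGy/h.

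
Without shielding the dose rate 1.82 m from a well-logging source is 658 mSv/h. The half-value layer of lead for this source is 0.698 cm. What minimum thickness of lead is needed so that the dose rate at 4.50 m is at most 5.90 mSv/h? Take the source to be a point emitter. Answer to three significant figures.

2.92 cm

At 4.50 m, distance alone gives 658 × (1.82/4.50)² = 658 × 0.1636 = 107.6 mSv/h.
Further attenuation needed: 107.6/5.90 = 18.24.
n = log₂(18.24) = 4.189 half-value layers.
Thickness = 4.189 × 0.698 cm = 2.924 cm.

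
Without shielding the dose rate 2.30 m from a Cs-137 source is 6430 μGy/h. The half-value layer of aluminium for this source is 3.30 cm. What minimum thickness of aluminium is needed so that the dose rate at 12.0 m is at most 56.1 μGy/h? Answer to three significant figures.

6.84 cm

At 12.0 m, distance alone gives (2.30/12.0)² = 0.03674, so 6430 × 0.03674 = 236.2 μGy/h.
Further attenuation needed: 236.2/56.1 = 4.210.
n = log₂(4.210) = 2.074 half-value layers.
Thickness = 2.074 × 3.30 cm = 6.844 cm.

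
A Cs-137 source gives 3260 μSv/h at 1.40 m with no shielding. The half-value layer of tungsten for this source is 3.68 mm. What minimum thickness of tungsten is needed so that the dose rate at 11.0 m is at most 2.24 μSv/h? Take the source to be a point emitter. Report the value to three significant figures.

At 11.0 m, distance alone gives (1.40/11.0)² = 0.01620, so 3260 × 0.01620 = 52.81 μSv/h.
Further attenuation needed: 52.81/2.24 = 23.58.
n = log₂(23.58) = 4.559 half-value layers.
Thickness = 4.559 × 3.68 mm = 16.78 mm.

16.8 mm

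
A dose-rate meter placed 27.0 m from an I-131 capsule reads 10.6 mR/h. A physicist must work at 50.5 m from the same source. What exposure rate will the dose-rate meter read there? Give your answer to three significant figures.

By the inverse-square law, scaling from 27.0 m to 50.5 m:
10.6 × (27.0/50.5)² = 10.6 × 0.2859 = 3.031 mR/h.

3.03 mR/h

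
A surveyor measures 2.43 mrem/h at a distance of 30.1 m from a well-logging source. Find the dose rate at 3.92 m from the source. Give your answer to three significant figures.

Since intensity falls as 1/r², the rate at 3.92 m is
2.43 × (30.1/3.92)² = 2.43 × 58.96 = 143.3 mrem/h.

143 mrem/h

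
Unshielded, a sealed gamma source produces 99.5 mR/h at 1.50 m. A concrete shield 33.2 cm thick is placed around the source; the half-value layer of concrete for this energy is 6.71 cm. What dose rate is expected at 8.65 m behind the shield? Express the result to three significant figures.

0.0969 mR/h

Distance alone: (1.50/8.65)² = 0.03007, so 99.5 × 0.03007 = 2.992 mR/h.
Shield: 33.2/6.71 = 4.948 half-value layers → attenuation 2^(−4.948) = 0.03240.
Combined: 2.992 × 0.03240 = 0.09694 mR/h.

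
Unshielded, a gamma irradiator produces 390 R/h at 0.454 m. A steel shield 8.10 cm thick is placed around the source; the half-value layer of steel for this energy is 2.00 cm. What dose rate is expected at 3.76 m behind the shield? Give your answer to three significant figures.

0.343 R/h

Distance alone: 390 × (0.454/3.76)² = 390 × 0.01458 = 5.686 R/h.
Shield: 8.10/2.00 = 4.050 half-value layers → attenuation 2^(−4.050) = 0.06037.
Combined: 5.686 × 0.06037 = 0.3433 R/h.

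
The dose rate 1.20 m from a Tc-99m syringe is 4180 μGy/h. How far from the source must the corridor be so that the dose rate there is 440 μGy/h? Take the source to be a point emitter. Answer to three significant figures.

Intensity scales as (d₁/d₂)², so d₂ = d₁·√(I₁/I₂).
I₁/I₂ = 4180/440 = 9.500, so d₂ = 1.20 × √9.500 = 3.699 m.

3.70 m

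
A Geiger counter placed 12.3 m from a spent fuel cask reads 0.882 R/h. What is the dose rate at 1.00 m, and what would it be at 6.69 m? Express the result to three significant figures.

133 R/h; 2.98 R/h

By the inverse-square law,
At 1.00 m: 0.882 × (12.3/1.00)² = 0.882 × 151.3 = 133.4 R/h
At 6.69 m: 133.4 × (1.00/6.69)² = 133.4 × 0.02234 = 2.980 R/h.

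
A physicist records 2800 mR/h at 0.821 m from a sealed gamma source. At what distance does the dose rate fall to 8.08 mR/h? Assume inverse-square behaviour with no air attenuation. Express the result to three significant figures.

15.3 m

Intensity scales as (d₁/d₂)², so d₂ = d₁·√(I₁/I₂).
I₁/I₂ = 2800/8.08 = 346.5, so d₂ = 0.821 × √346.5 = 15.28 m.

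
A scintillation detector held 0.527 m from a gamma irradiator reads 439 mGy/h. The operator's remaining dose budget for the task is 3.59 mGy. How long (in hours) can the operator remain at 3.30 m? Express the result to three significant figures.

Applying the 1/r² law, rate at 3.30 m:
(0.527/3.30)² = 0.02550, so 439 × 0.02550 = 11.19 mGy/h.
Stay time = 3.59 mGy ÷ 11.19 mGy/h = 0.3208 h.

0.321 h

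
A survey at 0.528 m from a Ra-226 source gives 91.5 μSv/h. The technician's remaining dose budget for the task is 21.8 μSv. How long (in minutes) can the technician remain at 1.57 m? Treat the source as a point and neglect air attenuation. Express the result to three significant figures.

Intensity scales as (d₁/d₂)², so rate at 1.57 m:
(0.528/1.57)² = 0.1131, so 91.5 × 0.1131 = 10.35 μSv/h.
Stay time = 21.8 μSv ÷ 10.35 μSv/h = 2.106 h = 126.4 min.

126 min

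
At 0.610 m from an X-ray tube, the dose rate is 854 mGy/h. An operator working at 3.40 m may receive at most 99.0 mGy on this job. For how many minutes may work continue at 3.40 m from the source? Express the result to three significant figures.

By the inverse-square law, rate at 3.40 m:
(0.610/3.40)² = 0.03219, so 854 × 0.03219 = 27.49 mGy/h.
Stay time = 99.0 mGy ÷ 27.49 mGy/h = 3.601 h = 216.1 min.

216 min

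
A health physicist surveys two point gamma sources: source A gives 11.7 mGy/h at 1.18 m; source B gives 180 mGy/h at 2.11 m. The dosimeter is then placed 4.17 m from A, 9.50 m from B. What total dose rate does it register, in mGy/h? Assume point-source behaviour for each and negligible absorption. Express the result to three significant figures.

Each source contributes Iᵢ·(dᵢ/rᵢ)²; contributions add.
A: 11.7 × (1.18/4.17)² = 0.9369 mGy/h
B: 180 × (2.11/9.50)² = 8.880 mGy/h
Total = 0.9369 + 8.880 = 9.817 mGy/h.

9.82 mGy/h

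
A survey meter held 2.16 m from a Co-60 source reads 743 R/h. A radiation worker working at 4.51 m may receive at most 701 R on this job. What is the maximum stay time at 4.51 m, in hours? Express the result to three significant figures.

4.11 h

Intensity scales as (d₁/d₂)², so rate at 4.51 m:
743 × (2.16/4.51)² = 743 × 0.2294 = 170.4 R/h.
Stay time = 701 R ÷ 170.4 R/h = 4.114 h.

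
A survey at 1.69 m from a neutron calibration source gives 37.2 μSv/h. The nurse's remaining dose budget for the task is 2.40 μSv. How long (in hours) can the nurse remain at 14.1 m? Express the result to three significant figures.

4.49 h

Intensity scales as (d₁/d₂)², so rate at 14.1 m:
37.2 × (1.69/14.1)² = 37.2 × 0.01437 = 0.5346 μSv/h.
Stay time = 2.40 μSv ÷ 0.5346 μSv/h = 4.489 h.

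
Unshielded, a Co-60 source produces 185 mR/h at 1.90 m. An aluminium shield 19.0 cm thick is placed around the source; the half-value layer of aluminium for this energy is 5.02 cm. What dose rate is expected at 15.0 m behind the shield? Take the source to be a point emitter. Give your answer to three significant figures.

0.215 mR/h

Distance alone: (1.90/15.0)² = 0.01604, so 185 × 0.01604 = 2.967 mR/h.
Shield: 19.0/5.02 = 3.785 half-value layers → attenuation 2^(−3.785) = 0.07254.
Combined: 2.967 × 0.07254 = 0.2152 mR/h.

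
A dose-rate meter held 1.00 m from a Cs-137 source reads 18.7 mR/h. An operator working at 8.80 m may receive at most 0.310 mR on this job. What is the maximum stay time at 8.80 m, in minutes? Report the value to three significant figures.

77.0 min

Using I₁d₁² = I₂d₂², rate at 8.80 m:
(1.00/8.80)² = 0.01291, so 18.7 × 0.01291 = 0.2414 mR/h.
Stay time = 0.310 mR ÷ 0.2414 mR/h = 1.284 h = 77.04 min.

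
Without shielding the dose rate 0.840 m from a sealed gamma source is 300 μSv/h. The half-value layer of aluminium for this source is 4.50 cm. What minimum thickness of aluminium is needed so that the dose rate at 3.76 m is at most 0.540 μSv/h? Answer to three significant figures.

At 3.76 m, distance alone gives (0.840/3.76)² = 0.04991, so 300 × 0.04991 = 14.97 μSv/h.
Further attenuation needed: 14.97/0.540 = 27.72.
n = log₂(27.72) = 4.793 half-value layers.
Thickness = 4.793 × 4.50 cm = 21.57 cm.

21.6 cm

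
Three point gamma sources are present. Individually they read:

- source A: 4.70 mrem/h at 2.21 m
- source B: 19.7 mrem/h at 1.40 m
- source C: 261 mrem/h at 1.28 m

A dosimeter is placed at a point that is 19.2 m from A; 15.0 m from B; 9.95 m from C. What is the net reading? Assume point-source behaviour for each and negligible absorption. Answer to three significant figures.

4.55 mrem/h

Each source contributes Iᵢ·(dᵢ/rᵢ)²; contributions add.
A: 4.70 × (2.21/19.2)² = 0.06227 mrem/h
B: 19.7 × (1.40/15.0)² = 0.1716 mrem/h
C: 261 × (1.28/9.95)² = 4.319 mrem/h
Total = 0.06227 + 0.1716 + 4.319 = 4.553 mrem/h.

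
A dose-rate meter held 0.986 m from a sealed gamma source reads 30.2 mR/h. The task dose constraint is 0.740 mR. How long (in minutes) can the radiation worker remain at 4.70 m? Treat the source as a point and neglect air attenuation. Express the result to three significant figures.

Using I₁d₁² = I₂d₂², rate at 4.70 m:
30.2 × (0.986/4.70)² = 30.2 × 0.04401 = 1.329 mR/h.
Stay time = 0.740 mR ÷ 1.329 mR/h = 0.5568 h = 33.41 min.

33.4 min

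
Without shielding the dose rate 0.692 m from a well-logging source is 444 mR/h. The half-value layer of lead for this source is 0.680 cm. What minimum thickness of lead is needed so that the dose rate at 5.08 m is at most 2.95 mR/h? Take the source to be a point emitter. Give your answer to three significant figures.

At 5.08 m, distance alone gives (0.692/5.08)² = 0.01856, so 444 × 0.01856 = 8.241 mR/h.
Further attenuation needed: 8.241/2.95 = 2.794.
n = log₂(2.794) = 1.482 half-value layers.
Thickness = 1.482 × 0.680 cm = 1.008 cm.

1.01 cm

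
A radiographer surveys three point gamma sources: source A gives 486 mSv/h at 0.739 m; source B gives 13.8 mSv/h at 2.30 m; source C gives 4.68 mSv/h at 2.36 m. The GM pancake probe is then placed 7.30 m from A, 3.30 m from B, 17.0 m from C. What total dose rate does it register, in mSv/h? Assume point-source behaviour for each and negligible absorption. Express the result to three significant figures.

Each source contributes Iᵢ·(dᵢ/rᵢ)²; contributions add.
A: 486 × (0.739/7.30)² = 4.981 mSv/h
B: 13.8 × (2.30/3.30)² = 6.704 mSv/h
C: 4.68 × (2.36/17.0)² = 0.09019 mSv/h
Total = 4.981 + 6.704 + 0.09019 = 11.78 mSv/h.

11.8 mSv/h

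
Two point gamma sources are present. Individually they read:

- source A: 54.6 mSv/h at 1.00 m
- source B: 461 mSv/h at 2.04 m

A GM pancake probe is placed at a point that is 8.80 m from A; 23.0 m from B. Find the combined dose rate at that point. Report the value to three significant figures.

4.33 mSv/h

Each source contributes Iᵢ·(dᵢ/rᵢ)²; contributions add.
A: 54.6 × (1.00/8.80)² = 0.7051 mSv/h
B: 461 × (2.04/23.0)² = 3.627 mSv/h
Total = 0.7051 + 3.627 = 4.332 mSv/h.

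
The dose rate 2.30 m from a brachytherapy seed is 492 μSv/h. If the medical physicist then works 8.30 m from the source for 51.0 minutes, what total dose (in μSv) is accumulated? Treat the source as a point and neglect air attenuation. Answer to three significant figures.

32.1 μSv

Applying the 1/r² law, rate at 8.30 m:
492 × (2.30/8.30)² = 492 × 0.07679 = 37.78 μSv/h.
Dose = rate × time = 37.78 μSv/h × 0.8500 h = 32.11 μSv.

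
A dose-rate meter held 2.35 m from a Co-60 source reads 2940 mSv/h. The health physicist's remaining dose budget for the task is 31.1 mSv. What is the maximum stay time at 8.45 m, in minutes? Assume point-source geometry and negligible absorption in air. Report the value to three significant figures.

Intensity scales as (d₁/d₂)², so rate at 8.45 m:
(2.35/8.45)² = 0.07734, so 2940 × 0.07734 = 227.4 mSv/h.
Stay time = 31.1 mSv ÷ 227.4 mSv/h = 0.1368 h = 8.208 min.

8.21 min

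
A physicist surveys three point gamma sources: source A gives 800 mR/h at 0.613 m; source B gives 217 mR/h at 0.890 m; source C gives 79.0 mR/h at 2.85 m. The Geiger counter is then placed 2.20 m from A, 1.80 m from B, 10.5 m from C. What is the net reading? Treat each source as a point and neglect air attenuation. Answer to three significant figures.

By superposition, sum each source's inverse-square contribution:
A: 800 × (0.613/2.20)² = 62.11 mR/h
B: 217 × (0.890/1.80)² = 53.05 mR/h
C: 79.0 × (2.85/10.5)² = 5.820 mR/h
Total = 62.11 + 53.05 + 5.820 = 121.0 mR/h.

121 mR/h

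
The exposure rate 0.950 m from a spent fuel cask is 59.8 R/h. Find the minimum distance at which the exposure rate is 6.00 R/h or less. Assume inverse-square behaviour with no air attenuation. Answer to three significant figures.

3.00 m

By the inverse-square law, d₂ = d₁·√(I₁/I₂).
I₁/I₂ = 59.8/6.00 = 9.967, so d₂ = 0.950 × √9.967 = 2.999 m.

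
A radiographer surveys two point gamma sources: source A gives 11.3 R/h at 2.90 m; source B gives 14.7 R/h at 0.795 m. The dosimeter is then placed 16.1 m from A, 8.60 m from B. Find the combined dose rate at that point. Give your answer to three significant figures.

Each source contributes Iᵢ·(dᵢ/rᵢ)²; contributions add.
A: 11.3 × (2.90/16.1)² = 0.3666 R/h
B: 14.7 × (0.795/8.60)² = 0.1256 R/h
Total = 0.3666 + 0.1256 = 0.4922 R/h.

0.492 R/h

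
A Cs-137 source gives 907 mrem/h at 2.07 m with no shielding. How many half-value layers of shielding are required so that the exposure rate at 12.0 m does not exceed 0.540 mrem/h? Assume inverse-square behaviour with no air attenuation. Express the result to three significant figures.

At 12.0 m, distance alone gives (2.07/12.0)² = 0.02976, so 907 × 0.02976 = 26.99 mrem/h.
Further attenuation needed: 26.99/0.540 = 49.98.
n = log₂(49.98) = 5.643 half-value layers.

5.64 half-value layers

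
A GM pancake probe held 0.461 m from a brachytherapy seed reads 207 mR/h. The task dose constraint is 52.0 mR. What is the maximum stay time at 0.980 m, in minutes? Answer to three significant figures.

Using I₁d₁² = I₂d₂², rate at 0.980 m:
207 × (0.461/0.980)² = 207 × 0.2213 = 45.81 mR/h.
Stay time = 52.0 mR ÷ 45.81 mR/h = 1.135 h = 68.10 min.

68.1 min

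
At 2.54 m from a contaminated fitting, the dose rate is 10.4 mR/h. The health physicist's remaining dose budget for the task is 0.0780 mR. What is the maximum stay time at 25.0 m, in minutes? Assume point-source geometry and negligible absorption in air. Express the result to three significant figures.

Using I₁d₁² = I₂d₂², rate at 25.0 m:
(2.54/25.0)² = 0.01032, so 10.4 × 0.01032 = 0.1073 mR/h.
Stay time = 0.0780 mR ÷ 0.1073 mR/h = 0.7269 h = 43.61 min.

43.6 min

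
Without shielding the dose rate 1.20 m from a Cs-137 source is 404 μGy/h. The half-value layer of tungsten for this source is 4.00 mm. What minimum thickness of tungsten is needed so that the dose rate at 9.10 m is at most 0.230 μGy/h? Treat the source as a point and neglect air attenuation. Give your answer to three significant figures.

At 9.10 m, distance alone gives 404 × (1.20/9.10)² = 404 × 0.01739 = 7.026 μGy/h.
Further attenuation needed: 7.026/0.230 = 30.55.
n = log₂(30.55) = 4.933 half-value layers.
Thickness = 4.933 × 4.00 mm = 19.73 mm.

19.7 mm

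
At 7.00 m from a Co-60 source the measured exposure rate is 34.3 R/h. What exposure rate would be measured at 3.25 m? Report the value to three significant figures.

159 R/h

By the inverse-square law, scaling from 7.00 m to 3.25 m:
34.3 × (7.00/3.25)² = 34.3 × 4.639 = 159.1 R/h.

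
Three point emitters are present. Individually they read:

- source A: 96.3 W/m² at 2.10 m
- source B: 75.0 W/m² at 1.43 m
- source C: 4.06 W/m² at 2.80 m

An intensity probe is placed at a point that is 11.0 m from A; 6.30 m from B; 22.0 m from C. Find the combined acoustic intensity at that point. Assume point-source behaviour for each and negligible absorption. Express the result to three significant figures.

Each source contributes Iᵢ·(dᵢ/rᵢ)²; contributions add.
A: 96.3 × (2.10/11.0)² = 3.510 W/m²
B: 75.0 × (1.43/6.30)² = 3.864 W/m²
C: 4.06 × (2.80/22.0)² = 0.06577 W/m²
Total = 3.510 + 3.864 + 0.06577 = 7.440 W/m².

7.44 W/m²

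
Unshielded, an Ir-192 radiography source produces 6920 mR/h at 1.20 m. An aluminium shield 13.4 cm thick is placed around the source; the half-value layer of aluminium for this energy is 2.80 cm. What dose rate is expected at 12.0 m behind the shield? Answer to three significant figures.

2.51 mR/h

Distance alone: 6920 × (1.20/12.0)² = 6920 × 0.01000 = 69.20 mR/h.
Shield: 13.4/2.80 = 4.786 half-value layers → attenuation 2^(−4.786) = 0.03625.
Combined: 69.20 × 0.03625 = 2.508 mR/h.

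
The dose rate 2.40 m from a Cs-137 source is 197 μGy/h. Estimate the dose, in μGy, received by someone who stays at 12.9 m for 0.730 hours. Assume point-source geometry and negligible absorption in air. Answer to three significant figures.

4.98 μGy

Using I₁d₁² = I₂d₂², rate at 12.9 m:
197 × (2.40/12.9)² = 197 × 0.03461 = 6.818 μGy/h.
Dose = rate × time = 6.818 μGy/h × 0.7300 h = 4.977 μGy.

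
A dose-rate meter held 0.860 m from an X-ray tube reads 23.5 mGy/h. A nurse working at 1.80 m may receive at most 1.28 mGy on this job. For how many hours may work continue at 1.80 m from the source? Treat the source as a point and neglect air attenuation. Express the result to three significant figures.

Intensity scales as (d₁/d₂)², so rate at 1.80 m:
23.5 × (0.860/1.80)² = 23.5 × 0.2283 = 5.365 mGy/h.
Stay time = 1.28 mGy ÷ 5.365 mGy/h = 0.2386 h.

0.239 h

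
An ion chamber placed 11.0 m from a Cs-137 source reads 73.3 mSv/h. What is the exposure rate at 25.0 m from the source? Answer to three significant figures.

Since intensity falls as 1/r², scaling from 11.0 m to 25.0 m:
(11.0/25.0)² = 0.1936, so 73.3 × 0.1936 = 14.19 mSv/h.

14.2 mSv/h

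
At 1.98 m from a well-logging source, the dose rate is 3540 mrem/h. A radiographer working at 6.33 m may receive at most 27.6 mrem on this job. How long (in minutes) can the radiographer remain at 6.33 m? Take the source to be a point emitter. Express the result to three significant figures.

Using I₁d₁² = I₂d₂², rate at 6.33 m:
(1.98/6.33)² = 0.09784, so 3540 × 0.09784 = 346.4 mrem/h.
Stay time = 27.6 mrem ÷ 346.4 mrem/h = 0.07968 h = 4.781 min.

4.78 min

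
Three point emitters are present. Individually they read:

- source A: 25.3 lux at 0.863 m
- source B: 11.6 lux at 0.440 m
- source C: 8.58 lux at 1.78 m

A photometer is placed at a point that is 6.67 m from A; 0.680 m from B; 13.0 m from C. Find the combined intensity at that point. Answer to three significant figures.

5.44 lux

By superposition, sum each source's inverse-square contribution:
A: 25.3 × (0.863/6.67)² = 0.4235 lux
B: 11.6 × (0.440/0.680)² = 4.857 lux
C: 8.58 × (1.78/13.0)² = 0.1609 lux
Total = 0.4235 + 4.857 + 0.1609 = 5.441 lux.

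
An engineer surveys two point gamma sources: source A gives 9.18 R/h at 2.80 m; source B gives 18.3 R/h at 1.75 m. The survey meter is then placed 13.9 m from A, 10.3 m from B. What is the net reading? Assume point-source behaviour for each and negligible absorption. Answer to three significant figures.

By superposition, sum each source's inverse-square contribution:
A: 9.18 × (2.80/13.9)² = 0.3725 R/h
B: 18.3 × (1.75/10.3)² = 0.5283 R/h
Total = 0.3725 + 0.5283 = 0.9008 R/h.

0.901 R/h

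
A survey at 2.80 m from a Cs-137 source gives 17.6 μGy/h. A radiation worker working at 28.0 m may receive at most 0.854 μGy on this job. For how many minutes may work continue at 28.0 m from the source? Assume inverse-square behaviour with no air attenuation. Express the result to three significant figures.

291 min

By the inverse-square law, rate at 28.0 m:
17.6 × (2.80/28.0)² = 17.6 × 0.01000 = 0.1760 μGy/h.
Stay time = 0.854 μGy ÷ 0.1760 μGy/h = 4.852 h = 291.1 min.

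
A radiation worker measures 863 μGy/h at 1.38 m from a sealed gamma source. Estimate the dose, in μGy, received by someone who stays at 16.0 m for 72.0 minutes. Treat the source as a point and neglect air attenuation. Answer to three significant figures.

Since intensity falls as 1/r², rate at 16.0 m:
(1.38/16.0)² = 0.007439, so 863 × 0.007439 = 6.420 μGy/h.
Dose = rate × time = 6.420 μGy/h × 1.200 h = 7.704 μGy.

7.70 μGy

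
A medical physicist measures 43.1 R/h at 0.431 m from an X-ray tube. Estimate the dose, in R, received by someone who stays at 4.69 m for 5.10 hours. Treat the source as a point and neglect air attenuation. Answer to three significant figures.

1.86 R

By the inverse-square law, rate at 4.69 m:
(0.431/4.69)² = 0.008445, so 43.1 × 0.008445 = 0.3640 R/h.
Dose = rate × time = 0.3640 R/h × 5.100 h = 1.856 R.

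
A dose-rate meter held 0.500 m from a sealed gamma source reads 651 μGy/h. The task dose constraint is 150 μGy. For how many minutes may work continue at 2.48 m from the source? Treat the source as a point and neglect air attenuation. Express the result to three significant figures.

340 min

By the inverse-square law, rate at 2.48 m:
(0.500/2.48)² = 0.04065, so 651 × 0.04065 = 26.46 μGy/h.
Stay time = 150 μGy ÷ 26.46 μGy/h = 5.669 h = 340.1 min.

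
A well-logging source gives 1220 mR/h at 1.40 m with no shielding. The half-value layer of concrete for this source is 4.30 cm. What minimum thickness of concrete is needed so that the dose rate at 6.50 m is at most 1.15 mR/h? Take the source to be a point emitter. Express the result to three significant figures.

24.2 cm

At 6.50 m, distance alone gives (1.40/6.50)² = 0.04639, so 1220 × 0.04639 = 56.60 mR/h.
Further attenuation needed: 56.60/1.15 = 49.22.
n = log₂(49.22) = 5.621 half-value layers.
Thickness = 5.621 × 4.30 cm = 24.17 cm.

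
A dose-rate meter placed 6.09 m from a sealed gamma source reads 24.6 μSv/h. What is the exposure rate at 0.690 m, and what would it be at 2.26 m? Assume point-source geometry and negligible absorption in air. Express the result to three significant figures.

Applying the 1/r² law,
At 0.690 m: (6.09/0.690)² = 77.90, so 24.6 × 77.90 = 1916 μSv/h
At 2.26 m: 1916 × (0.690/2.26)² = 1916 × 0.09321 = 178.6 μSv/h.

1920 μSv/h; 179 μSv/h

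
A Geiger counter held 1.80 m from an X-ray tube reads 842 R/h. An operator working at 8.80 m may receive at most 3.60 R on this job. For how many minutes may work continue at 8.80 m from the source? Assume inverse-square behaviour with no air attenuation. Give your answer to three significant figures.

6.13 min

Applying the 1/r² law, rate at 8.80 m:
(1.80/8.80)² = 0.04184, so 842 × 0.04184 = 35.23 R/h.
Stay time = 3.60 R ÷ 35.23 R/h = 0.1022 h = 6.132 min.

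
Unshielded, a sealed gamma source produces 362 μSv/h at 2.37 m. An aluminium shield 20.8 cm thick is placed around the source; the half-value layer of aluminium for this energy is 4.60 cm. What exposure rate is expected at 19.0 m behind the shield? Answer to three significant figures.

Distance alone: (2.37/19.0)² = 0.01556, so 362 × 0.01556 = 5.633 μSv/h.
Shield: 20.8/4.60 = 4.522 half-value layers → attenuation 2^(−4.522) = 0.04353.
Combined: 5.633 × 0.04353 = 0.2452 μSv/h.

0.245 μSv/h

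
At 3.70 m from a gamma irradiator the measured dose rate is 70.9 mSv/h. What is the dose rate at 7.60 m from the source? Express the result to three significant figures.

Applying the 1/r² law, scaling from 3.70 m to 7.60 m:
70.9 × (3.70/7.60)² = 70.9 × 0.2370 = 16.80 mSv/h.

16.8 mSv/h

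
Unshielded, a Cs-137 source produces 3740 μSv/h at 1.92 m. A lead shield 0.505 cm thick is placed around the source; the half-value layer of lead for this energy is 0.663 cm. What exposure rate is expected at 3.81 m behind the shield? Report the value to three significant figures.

560 μSv/h

Distance alone: (1.92/3.81)² = 0.2540, so 3740 × 0.2540 = 950.0 μSv/h.
Shield: 0.505/0.663 = 0.7617 half-value layers → attenuation 2^(−0.7617) = 0.5898.
Combined: 950.0 × 0.5898 = 560.3 μSv/h.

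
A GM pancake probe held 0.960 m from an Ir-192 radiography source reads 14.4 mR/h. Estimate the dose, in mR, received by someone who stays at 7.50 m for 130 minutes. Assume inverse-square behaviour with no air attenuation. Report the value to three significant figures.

Applying the 1/r² law, rate at 7.50 m:
14.4 × (0.960/7.50)² = 14.4 × 0.01638 = 0.2359 mR/h.
Dose = rate × time = 0.2359 mR/h × 2.167 h = 0.5112 mR.

0.511 mR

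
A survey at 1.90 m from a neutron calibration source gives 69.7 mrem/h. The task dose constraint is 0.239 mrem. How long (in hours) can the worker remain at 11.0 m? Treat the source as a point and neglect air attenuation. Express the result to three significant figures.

0.115 h

Applying the 1/r² law, rate at 11.0 m:
69.7 × (1.90/11.0)² = 69.7 × 0.02983 = 2.079 mrem/h.
Stay time = 0.239 mrem ÷ 2.079 mrem/h = 0.1150 h.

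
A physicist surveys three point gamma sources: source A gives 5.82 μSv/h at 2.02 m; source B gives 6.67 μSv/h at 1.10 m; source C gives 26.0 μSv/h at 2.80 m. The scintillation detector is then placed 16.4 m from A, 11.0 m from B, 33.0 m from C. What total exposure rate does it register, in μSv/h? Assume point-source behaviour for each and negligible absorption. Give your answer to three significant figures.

0.342 μSv/h

By superposition, sum each source's inverse-square contribution:
A: 5.82 × (2.02/16.4)² = 0.08830 μSv/h
B: 6.67 × (1.10/11.0)² = 0.06670 μSv/h
C: 26.0 × (2.80/33.0)² = 0.1872 μSv/h
Total = 0.08830 + 0.06670 + 0.1872 = 0.3422 μSv/h.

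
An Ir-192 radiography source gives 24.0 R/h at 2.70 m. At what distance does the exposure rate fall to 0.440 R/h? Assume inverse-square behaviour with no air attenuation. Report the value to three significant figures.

Using I₁d₁² = I₂d₂², d₂ = d₁·√(I₁/I₂).
I₁/I₂ = 24.0/0.440 = 54.55, so d₂ = 2.70 × √54.55 = 19.94 m.

19.9 m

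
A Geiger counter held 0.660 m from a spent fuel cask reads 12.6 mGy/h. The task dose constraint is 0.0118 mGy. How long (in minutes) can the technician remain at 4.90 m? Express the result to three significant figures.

Since intensity falls as 1/r², rate at 4.90 m:
12.6 × (0.660/4.90)² = 12.6 × 0.01814 = 0.2286 mGy/h.
Stay time = 0.0118 mGy ÷ 0.2286 mGy/h = 0.05162 h = 3.097 min.

3.10 min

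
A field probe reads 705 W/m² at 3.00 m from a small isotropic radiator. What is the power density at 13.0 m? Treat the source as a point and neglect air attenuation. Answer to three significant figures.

37.5 W/m²

Applying the 1/r² law, the rate at 13.0 m is
705 × (3.00/13.0)² = 705 × 0.05325 = 37.54 W/m².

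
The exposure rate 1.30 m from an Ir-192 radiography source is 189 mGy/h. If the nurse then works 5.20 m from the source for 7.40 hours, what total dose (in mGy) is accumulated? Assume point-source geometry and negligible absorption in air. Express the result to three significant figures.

Applying the 1/r² law, rate at 5.20 m:
(1.30/5.20)² = 0.06250, so 189 × 0.06250 = 11.81 mGy/h.
Dose = rate × time = 11.81 mGy/h × 7.400 h = 87.39 mGy.

87.4 mGy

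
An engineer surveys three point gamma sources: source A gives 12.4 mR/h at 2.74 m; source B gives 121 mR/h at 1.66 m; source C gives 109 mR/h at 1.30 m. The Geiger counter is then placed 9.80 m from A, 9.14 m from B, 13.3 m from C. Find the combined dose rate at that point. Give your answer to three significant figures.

By superposition, sum each source's inverse-square contribution:
A: 12.4 × (2.74/9.80)² = 0.9693 mR/h
B: 121 × (1.66/9.14)² = 3.991 mR/h
C: 109 × (1.30/13.3)² = 1.041 mR/h
Total = 0.9693 + 3.991 + 1.041 = 6.001 mR/h.

6.00 mR/h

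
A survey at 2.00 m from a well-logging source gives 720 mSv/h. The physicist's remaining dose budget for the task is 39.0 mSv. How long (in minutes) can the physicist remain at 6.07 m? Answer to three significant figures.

Intensity scales as (d₁/d₂)², so rate at 6.07 m:
720 × (2.00/6.07)² = 720 × 0.1086 = 78.19 mSv/h.
Stay time = 39.0 mSv ÷ 78.19 mSv/h = 0.4988 h = 29.93 min.

29.9 min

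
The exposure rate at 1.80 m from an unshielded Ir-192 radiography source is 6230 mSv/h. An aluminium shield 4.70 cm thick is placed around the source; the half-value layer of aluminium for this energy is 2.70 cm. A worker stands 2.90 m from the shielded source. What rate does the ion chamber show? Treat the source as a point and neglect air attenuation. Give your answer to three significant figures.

718 mSv/h

Distance alone: 6230 × (1.80/2.90)² = 6230 × 0.3853 = 2400 mSv/h.
Shield: 4.70/2.70 = 1.741 half-value layers → attenuation 2^(−1.741) = 0.2992.
Combined: 2400 × 0.2992 = 718.1 mSv/h.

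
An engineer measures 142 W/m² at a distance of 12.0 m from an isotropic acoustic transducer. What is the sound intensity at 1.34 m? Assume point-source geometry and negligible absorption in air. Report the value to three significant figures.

11400 W/m²

Since intensity falls as 1/r², the rate at 1.34 m is
(12.0/1.34)² = 80.20, so 142 × 80.20 = 11390 W/m².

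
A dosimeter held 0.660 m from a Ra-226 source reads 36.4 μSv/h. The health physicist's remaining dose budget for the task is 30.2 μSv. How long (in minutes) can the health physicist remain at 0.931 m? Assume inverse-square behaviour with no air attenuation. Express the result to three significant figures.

99.1 min

Intensity scales as (d₁/d₂)², so rate at 0.931 m:
36.4 × (0.660/0.931)² = 36.4 × 0.5026 = 18.29 μSv/h.
Stay time = 30.2 μSv ÷ 18.29 μSv/h = 1.651 h = 99.06 min.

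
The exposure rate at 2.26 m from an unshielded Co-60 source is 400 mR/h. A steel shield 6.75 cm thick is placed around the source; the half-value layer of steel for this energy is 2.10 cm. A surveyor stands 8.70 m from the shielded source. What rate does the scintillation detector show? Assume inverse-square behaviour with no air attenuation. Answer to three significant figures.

2.91 mR/h

Distance alone: (2.26/8.70)² = 0.06748, so 400 × 0.06748 = 26.99 mR/h.
Shield: 6.75/2.10 = 3.214 half-value layers → attenuation 2^(−3.214) = 0.1078.
Combined: 26.99 × 0.1078 = 2.910 mR/h.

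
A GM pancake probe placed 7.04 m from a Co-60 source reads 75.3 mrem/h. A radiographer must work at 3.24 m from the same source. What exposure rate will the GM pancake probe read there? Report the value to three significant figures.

356 mrem/h

Applying the 1/r² law, scaling from 7.04 m to 3.24 m:
75.3 × (7.04/3.24)² = 75.3 × 4.721 = 355.5 mrem/h.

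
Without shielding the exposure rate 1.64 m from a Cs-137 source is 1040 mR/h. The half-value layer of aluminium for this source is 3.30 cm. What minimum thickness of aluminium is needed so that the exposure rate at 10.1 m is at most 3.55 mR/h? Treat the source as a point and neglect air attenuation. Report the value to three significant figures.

9.73 cm

At 10.1 m, distance alone gives (1.64/10.1)² = 0.02637, so 1040 × 0.02637 = 27.42 mR/h.
Further attenuation needed: 27.42/3.55 = 7.724.
n = log₂(7.724) = 2.949 half-value layers.
Thickness = 2.949 × 3.30 cm = 9.732 cm.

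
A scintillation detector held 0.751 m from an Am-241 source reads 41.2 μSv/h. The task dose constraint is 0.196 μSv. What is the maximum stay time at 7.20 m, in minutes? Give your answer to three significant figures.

26.2 min

Using I₁d₁² = I₂d₂², rate at 7.20 m:
41.2 × (0.751/7.20)² = 41.2 × 0.01088 = 0.4483 μSv/h.
Stay time = 0.196 μSv ÷ 0.4483 μSv/h = 0.4372 h = 26.23 min.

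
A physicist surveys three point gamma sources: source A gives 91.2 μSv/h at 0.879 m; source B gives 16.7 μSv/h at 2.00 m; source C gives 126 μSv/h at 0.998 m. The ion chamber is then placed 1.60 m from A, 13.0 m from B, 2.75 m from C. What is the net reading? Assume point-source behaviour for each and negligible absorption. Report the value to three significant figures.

44.5 μSv/h

Each source contributes Iᵢ·(dᵢ/rᵢ)²; contributions add.
A: 91.2 × (0.879/1.60)² = 27.53 μSv/h
B: 16.7 × (2.00/13.0)² = 0.3953 μSv/h
C: 126 × (0.998/2.75)² = 16.59 μSv/h
Total = 27.53 + 0.3953 + 16.59 = 44.52 μSv/h.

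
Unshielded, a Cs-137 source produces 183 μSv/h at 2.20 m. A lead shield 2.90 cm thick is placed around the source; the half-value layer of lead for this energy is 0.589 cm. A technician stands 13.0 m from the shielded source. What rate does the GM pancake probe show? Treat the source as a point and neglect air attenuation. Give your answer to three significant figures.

0.173 μSv/h

Distance alone: 183 × (2.20/13.0)² = 183 × 0.02864 = 5.241 μSv/h.
Shield: 2.90/0.589 = 4.924 half-value layers → attenuation 2^(−4.924) = 0.03294.
Combined: 5.241 × 0.03294 = 0.1726 μSv/h.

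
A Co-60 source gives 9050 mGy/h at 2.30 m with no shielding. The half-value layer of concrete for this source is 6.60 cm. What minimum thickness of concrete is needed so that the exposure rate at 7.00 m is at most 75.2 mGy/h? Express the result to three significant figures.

At 7.00 m, distance alone gives (2.30/7.00)² = 0.1080, so 9050 × 0.1080 = 977.4 mGy/h.
Further attenuation needed: 977.4/75.2 = 13.00.
n = log₂(13.00) = 3.700 half-value layers.
Thickness = 3.700 × 6.60 cm = 24.42 cm.

24.4 cm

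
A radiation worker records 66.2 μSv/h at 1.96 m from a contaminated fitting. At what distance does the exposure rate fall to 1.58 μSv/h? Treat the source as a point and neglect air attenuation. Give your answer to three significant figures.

12.7 m

Intensity scales as (d₁/d₂)², so d₂ = d₁·√(I₁/I₂).
I₁/I₂ = 66.2/1.58 = 41.90, so d₂ = 1.96 × √41.90 = 12.69 m.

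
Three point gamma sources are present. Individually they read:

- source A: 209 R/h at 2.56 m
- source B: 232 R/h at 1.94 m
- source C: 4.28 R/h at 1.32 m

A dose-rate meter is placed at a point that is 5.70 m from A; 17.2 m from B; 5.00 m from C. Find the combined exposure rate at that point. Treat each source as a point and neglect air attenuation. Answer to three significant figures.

By superposition, sum each source's inverse-square contribution:
A: 209 × (2.56/5.70)² = 42.16 R/h
B: 232 × (1.94/17.2)² = 2.951 R/h
C: 4.28 × (1.32/5.00)² = 0.2983 R/h
Total = 42.16 + 2.951 + 0.2983 = 45.41 R/h.

45.4 R/h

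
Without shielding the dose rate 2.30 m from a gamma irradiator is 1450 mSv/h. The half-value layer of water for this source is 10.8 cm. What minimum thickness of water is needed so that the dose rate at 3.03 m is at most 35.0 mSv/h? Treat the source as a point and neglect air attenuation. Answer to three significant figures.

49.4 cm

At 3.03 m, distance alone gives 1450 × (2.30/3.03)² = 1450 × 0.5762 = 835.5 mSv/h.
Further attenuation needed: 835.5/35.0 = 23.87.
n = log₂(23.87) = 4.577 half-value layers.
Thickness = 4.577 × 10.8 cm = 49.43 cm.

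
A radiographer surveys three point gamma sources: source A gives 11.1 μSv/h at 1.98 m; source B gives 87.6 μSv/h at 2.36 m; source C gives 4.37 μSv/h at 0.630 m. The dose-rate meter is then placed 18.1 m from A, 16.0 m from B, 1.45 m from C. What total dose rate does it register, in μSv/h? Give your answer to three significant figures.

2.86 μSv/h

Each source contributes Iᵢ·(dᵢ/rᵢ)²; contributions add.
A: 11.1 × (1.98/18.1)² = 0.1328 μSv/h
B: 87.6 × (2.36/16.0)² = 1.906 μSv/h
C: 4.37 × (0.630/1.45)² = 0.8249 μSv/h
Total = 0.1328 + 1.906 + 0.8249 = 2.864 μSv/h.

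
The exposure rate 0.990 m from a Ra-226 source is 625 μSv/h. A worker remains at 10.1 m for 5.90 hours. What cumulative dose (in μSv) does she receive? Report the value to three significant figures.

35.4 μSv

Applying the 1/r² law, rate at 10.1 m:
(0.990/10.1)² = 0.009608, so 625 × 0.009608 = 6.005 μSv/h.
Dose = rate × time = 6.005 μSv/h × 5.900 h = 35.43 μSv.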